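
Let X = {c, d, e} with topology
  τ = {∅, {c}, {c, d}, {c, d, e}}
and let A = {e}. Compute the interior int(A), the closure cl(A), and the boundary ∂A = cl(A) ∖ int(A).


int(A) = ∅, cl(A) = {e}, ∂A = {e}.

Closed sets in (X, τ) are complements of opens:
  closed(X, τ) = {∅, {e}, {d, e}, {c, d, e}}.
int(A) = ⋃ {U ∈ τ : U ⊆ A}. Opens contained in A: ∅.
Taking the union of these: int(A) = ∅.
cl(A) = ⋂ {C closed : A ⊆ C}. Closed sets containing A: {e}, {d, e}, {c, d, e}.
Intersecting these: cl(A) = {e}.
∂A = cl(A) ∖ int(A) = {e} ∖ ∅ = {e}.


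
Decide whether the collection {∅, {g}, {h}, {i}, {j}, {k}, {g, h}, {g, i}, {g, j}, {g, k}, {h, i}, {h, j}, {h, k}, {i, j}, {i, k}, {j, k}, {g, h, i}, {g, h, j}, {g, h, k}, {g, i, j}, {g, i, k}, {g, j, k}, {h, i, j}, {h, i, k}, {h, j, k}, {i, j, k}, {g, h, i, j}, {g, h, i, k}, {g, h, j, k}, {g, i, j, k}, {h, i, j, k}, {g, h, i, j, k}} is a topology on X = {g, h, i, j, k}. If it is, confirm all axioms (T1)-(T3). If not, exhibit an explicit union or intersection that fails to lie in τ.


τ IS a topology on X.

Axiom (T1): ∅ ∈ τ? Yes; X ∈ τ? Yes.
Axiom (T2/T3): check pairwise unions and intersections of members of τ.
All pairwise intersections and unions checked — each lies in τ. Therefore τ satisfies (T1), (T2), (T3): it IS a topology on X.


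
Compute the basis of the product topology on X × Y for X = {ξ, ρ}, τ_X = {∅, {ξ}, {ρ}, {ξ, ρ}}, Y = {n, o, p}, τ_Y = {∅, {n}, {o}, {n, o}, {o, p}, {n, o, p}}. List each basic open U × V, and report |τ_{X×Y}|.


Basis B = {∅ × ∅, {ξ} × {n}, {ξ} × {o}, {ρ} × {n}, {ρ} × {o}, {ξ} × {n, o}, {ξ, ρ} × {n}, {ξ} × {o, p}, {ξ, ρ} × {o}, {ρ} × {n, o}, {ρ} × {o, p}, {ξ} × {n, o, p}, {ρ} × {n, o, p}, {ξ, ρ} × {n, o}, {ξ, ρ} × {o, p}, {ξ, ρ} × {n, o, p}}; |τ_{X×Y}| = 36.

Enumerate products U × V with U ∈ τ_X, V ∈ τ_Y (deduplicated):
  ∅ × ∅ = {} (∅)
  {ξ} × {n} = {(ξ,n)}
  {ξ} × {o} = {(ξ,o)}
  {ρ} × {n} = {(ρ,n)}
  {ρ} × {o} = {(ρ,o)}
  {ξ} × {n, o} = {(ξ,n), (ξ,o)}
  {ξ, ρ} × {n} = {(ξ,n), (ρ,n)}
  {ξ} × {o, p} = {(ξ,o), (ξ,p)}
  {ξ, ρ} × {o} = {(ξ,o), (ρ,o)}
  {ρ} × {n, o} = {(ρ,n), (ρ,o)}
  {ρ} × {o, p} = {(ρ,o), (ρ,p)}
  {ξ} × {n, o, p} = {(ξ,n), (ξ,o), (ξ,p)}
  {ρ} × {n, o, p} = {(ρ,n), (ρ,o), (ρ,p)}
  {ξ, ρ} × {n, o} = {(ξ,n), (ξ,o), (ρ,n), (ρ,o)}
  {ξ, ρ} × {o, p} = {(ξ,o), (ξ,p), (ρ,o), (ρ,p)}
  {ξ, ρ} × {n, o, p} = {(ξ,n), (ξ,o), (ξ,p), (ρ,n), (ρ,o), (ρ,p)}
These 16 distinct sets form the basis B.
Close under arbitrary unions to get τ_{X×Y}; counting gives |τ_{X×Y}| = 36.


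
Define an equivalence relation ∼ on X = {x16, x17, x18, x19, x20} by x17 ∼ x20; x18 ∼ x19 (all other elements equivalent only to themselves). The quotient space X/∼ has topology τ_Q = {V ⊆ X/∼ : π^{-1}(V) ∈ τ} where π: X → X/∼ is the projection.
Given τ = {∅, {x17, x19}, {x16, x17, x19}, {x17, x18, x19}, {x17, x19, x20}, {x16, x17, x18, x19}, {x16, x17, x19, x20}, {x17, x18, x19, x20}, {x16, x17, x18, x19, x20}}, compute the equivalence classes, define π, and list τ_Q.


X/∼ = {[x16], [x17=x20], [x18=x19]}; |τ_Q| = 3.

Equivalence classes: [x16], [x17=x20], [x18=x19].
Quotient map π: X → X/∼ sends x16 ↦ [x16], x17 ↦ [x17=x20], x18 ↦ [x18=x19], x19 ↦ [x18=x19], x20 ↦ [x17=x20].
For each subset V ⊆ X/∼, compute π^{-1}(V) ⊆ X and check whether π^{-1}(V) ∈ τ. V is open in τ_Q iff π^{-1}(V) ∈ τ.
  V = {}: π^{-1}(V) = ∅ ∈ τ ✓.
  V = {[x16]}: π^{-1}(V) = {x16} ∉ τ ✗.
  V = {[x17=x20]}: π^{-1}(V) = {x17, x20} ∉ τ ✗.
  V = {[x16], [x17=x20]}: π^{-1}(V) = {x16, x17, x20} ∉ τ ✗.
  V = {[x18=x19]}: π^{-1}(V) = {x18, x19} ∉ τ ✗.
  V = {[x16], [x18=x19]}: π^{-1}(V) = {x16, x18, x19} ∉ τ ✗.
  V = {[x17=x20], [x18=x19]}: π^{-1}(V) = {x17, x18, x19, x20} ∈ τ ✓.
  V = {[x16], [x17=x20], [x18=x19]}: π^{-1}(V) = {x16, x17, x18, x19, x20} ∈ τ ✓.
Open sets in the quotient: τ_Q = {{}, {[x17=x20], [x18=x19]}, {[x16], [x17=x20], [x18=x19]}} (3 elements).


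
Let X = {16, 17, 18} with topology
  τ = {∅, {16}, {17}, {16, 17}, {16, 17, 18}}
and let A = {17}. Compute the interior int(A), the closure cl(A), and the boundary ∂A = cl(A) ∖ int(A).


int(A) = {17}, cl(A) = {17, 18}, ∂A = {18}.

Closed sets in (X, τ) are complements of opens:
  closed(X, τ) = {∅, {18}, {16, 18}, {17, 18}, {16, 17, 18}}.
int(A) = ⋃ {U ∈ τ : U ⊆ A}. Opens contained in A: ∅, {17}.
Taking the union of these: int(A) = {17}.
cl(A) = ⋂ {C closed : A ⊆ C}. Closed sets containing A: {17, 18}, {16, 17, 18}.
Intersecting these: cl(A) = {17, 18}.
∂A = cl(A) ∖ int(A) = {17, 18} ∖ {17} = {18}.


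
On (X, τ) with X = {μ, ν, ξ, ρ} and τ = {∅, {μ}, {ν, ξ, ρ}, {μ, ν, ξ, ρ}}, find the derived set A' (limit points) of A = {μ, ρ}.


A' = {ν, ξ}

For each x ∈ X, list the open sets U ∈ τ with x ∈ U, then check whether U ∩ (A ∖ {x}) ≠ ∅ for every such U.
  x = μ: open {μ} ∋ x has {μ} ∩ (A ∖ {μ}) = ∅, so x is NOT a limit point.
  x = ν: opens ∋ x are {ν, ξ, ρ}, {μ, ν, ξ, ρ}; each meets A ∖ {ν}, so x IS a limit point.
  x = ξ: opens ∋ x are {ν, ξ, ρ}, {μ, ν, ξ, ρ}; each meets A ∖ {ξ}, so x IS a limit point.
  x = ρ: open {ν, ξ, ρ} ∋ x has {ν, ξ, ρ} ∩ (A ∖ {ρ}) = ∅, so x is NOT a limit point.
Collecting: A' = {ν, ξ}.


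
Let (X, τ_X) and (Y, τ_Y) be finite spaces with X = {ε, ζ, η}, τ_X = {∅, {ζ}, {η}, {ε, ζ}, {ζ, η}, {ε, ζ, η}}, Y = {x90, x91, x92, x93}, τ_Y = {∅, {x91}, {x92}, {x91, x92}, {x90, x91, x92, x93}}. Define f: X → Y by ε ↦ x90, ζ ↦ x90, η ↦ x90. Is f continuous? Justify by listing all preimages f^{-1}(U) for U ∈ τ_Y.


f IS continuous.

Compute f^{-1}(U) for each U ∈ τ_Y:
  U = ∅: f^{-1}(U) = ∅ ∈ τ_X ✓.
  U = {x91}: f^{-1}(U) = ∅ ∈ τ_X ✓.
  U = {x92}: f^{-1}(U) = ∅ ∈ τ_X ✓.
  U = {x91, x92}: f^{-1}(U) = ∅ ∈ τ_X ✓.
  U = {x90, x91, x92, x93}: f^{-1}(U) = {ε, ζ, η} ∈ τ_X ✓.
Every preimage lies in τ_X, so f IS continuous.


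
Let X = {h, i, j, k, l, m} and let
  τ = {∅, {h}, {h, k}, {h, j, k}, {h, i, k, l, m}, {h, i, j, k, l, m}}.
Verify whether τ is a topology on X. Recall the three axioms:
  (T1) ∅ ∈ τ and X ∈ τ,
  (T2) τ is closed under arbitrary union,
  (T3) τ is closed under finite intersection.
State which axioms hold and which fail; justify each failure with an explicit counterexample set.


τ IS a topology on X.

Axiom (T1): ∅ ∈ τ? Yes; X ∈ τ? Yes.
Axiom (T2/T3): check pairwise unions and intersections of members of τ.
All pairwise intersections and unions checked — each lies in τ. Therefore τ satisfies (T1), (T2), (T3): it IS a topology on X.


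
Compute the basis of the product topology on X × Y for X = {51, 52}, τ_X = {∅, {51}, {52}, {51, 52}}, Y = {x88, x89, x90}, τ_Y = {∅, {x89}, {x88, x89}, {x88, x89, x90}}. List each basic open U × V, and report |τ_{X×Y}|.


Basis B = {∅ × ∅, {51} × {x89}, {52} × {x89}, {51} × {x88, x89}, {51, 52} × {x89}, {52} × {x88, x89}, {51} × {x88, x89, x90}, {52} × {x88, x89, x90}, {51, 52} × {x88, x89}, {51, 52} × {x88, x89, x90}}; |τ_{X×Y}| = 16.

Enumerate products U × V with U ∈ τ_X, V ∈ τ_Y (deduplicated):
  ∅ × ∅ = {} (∅)
  {51} × {x89} = {(51,x89)}
  {52} × {x89} = {(52,x89)}
  {51} × {x88, x89} = {(51,x88), (51,x89)}
  {51, 52} × {x89} = {(51,x89), (52,x89)}
  {52} × {x88, x89} = {(52,x88), (52,x89)}
  {51} × {x88, x89, x90} = {(51,x88), (51,x89), (51,x90)}
  {52} × {x88, x89, x90} = {(52,x88), (52,x89), (52,x90)}
  {51, 52} × {x88, x89} = {(51,x88), (51,x89), (52,x88), (52,x89)}
  {51, 52} × {x88, x89, x90} = {(51,x88), (51,x89), (51,x90), (52,x88), (52,x89), (52,x90)}
These 10 distinct sets form the basis B.
Close under arbitrary unions to get τ_{X×Y}; counting gives |τ_{X×Y}| = 16.


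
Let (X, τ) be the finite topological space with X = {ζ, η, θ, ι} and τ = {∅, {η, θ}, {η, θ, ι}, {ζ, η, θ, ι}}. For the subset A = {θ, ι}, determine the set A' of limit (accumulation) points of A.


A' = {ζ, η, ι}

For each x ∈ X, list the open sets U ∈ τ with x ∈ U, then check whether U ∩ (A ∖ {x}) ≠ ∅ for every such U.
  x = ζ: opens ∋ x are {ζ, η, θ, ι}; each meets A ∖ {ζ}, so x IS a limit point.
  x = η: opens ∋ x are {η, θ}, {η, θ, ι}, {ζ, η, θ, ι}; each meets A ∖ {η}, so x IS a limit point.
  x = θ: open {η, θ} ∋ x has {η, θ} ∩ (A ∖ {θ}) = ∅, so x is NOT a limit point.
  x = ι: opens ∋ x are {η, θ, ι}, {ζ, η, θ, ι}; each meets A ∖ {ι}, so x IS a limit point.
Collecting: A' = {ζ, η, ι}.


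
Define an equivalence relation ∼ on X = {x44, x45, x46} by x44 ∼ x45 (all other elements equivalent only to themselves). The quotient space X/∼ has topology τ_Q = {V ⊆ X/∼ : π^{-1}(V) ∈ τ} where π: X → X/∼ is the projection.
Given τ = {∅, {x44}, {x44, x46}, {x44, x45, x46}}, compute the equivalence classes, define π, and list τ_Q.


X/∼ = {[x44=x45], [x46]}; |τ_Q| = 2.

Equivalence classes: [x44=x45], [x46].
Quotient map π: X → X/∼ sends x44 ↦ [x44=x45], x45 ↦ [x44=x45], x46 ↦ [x46].
For each subset V ⊆ X/∼, compute π^{-1}(V) ⊆ X and check whether π^{-1}(V) ∈ τ. V is open in τ_Q iff π^{-1}(V) ∈ τ.
  V = {}: π^{-1}(V) = ∅ ∈ τ ✓.
  V = {[x44=x45]}: π^{-1}(V) = {x44, x45} ∉ τ ✗.
  V = {[x46]}: π^{-1}(V) = {x46} ∉ τ ✗.
  V = {[x44=x45], [x46]}: π^{-1}(V) = {x44, x45, x46} ∈ τ ✓.
Open sets in the quotient: τ_Q = {{}, {[x44=x45], [x46]}} (2 elements).


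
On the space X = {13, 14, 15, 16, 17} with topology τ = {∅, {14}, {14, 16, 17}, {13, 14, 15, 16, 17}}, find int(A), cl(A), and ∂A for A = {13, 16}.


int(A) = ∅, cl(A) = {13, 15, 16, 17}, ∂A = {13, 15, 16, 17}.

Closed sets in (X, τ) are complements of opens:
  closed(X, τ) = {∅, {13, 15}, {13, 15, 16, 17}, {13, 14, 15, 16, 17}}.
int(A) = ⋃ {U ∈ τ : U ⊆ A}. Opens contained in A: ∅.
Taking the union of these: int(A) = ∅.
cl(A) = ⋂ {C closed : A ⊆ C}. Closed sets containing A: {13, 15, 16, 17}, {13, 14, 15, 16, 17}.
Intersecting these: cl(A) = {13, 15, 16, 17}.
∂A = cl(A) ∖ int(A) = {13, 15, 16, 17} ∖ ∅ = {13, 15, 16, 17}.


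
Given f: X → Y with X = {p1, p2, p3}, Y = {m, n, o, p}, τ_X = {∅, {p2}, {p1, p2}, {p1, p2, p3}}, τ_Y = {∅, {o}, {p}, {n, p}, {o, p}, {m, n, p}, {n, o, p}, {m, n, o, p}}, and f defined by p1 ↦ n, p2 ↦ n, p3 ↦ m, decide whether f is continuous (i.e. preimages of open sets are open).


f IS continuous.

Compute f^{-1}(U) for each U ∈ τ_Y:
  U = ∅: f^{-1}(U) = ∅ ∈ τ_X ✓.
  U = {o}: f^{-1}(U) = ∅ ∈ τ_X ✓.
  U = {p}: f^{-1}(U) = ∅ ∈ τ_X ✓.
  U = {n, p}: f^{-1}(U) = {p1, p2} ∈ τ_X ✓.
  U = {o, p}: f^{-1}(U) = ∅ ∈ τ_X ✓.
  U = {m, n, p}: f^{-1}(U) = {p1, p2, p3} ∈ τ_X ✓.
  U = {n, o, p}: f^{-1}(U) = {p1, p2} ∈ τ_X ✓.
  U = {m, n, o, p}: f^{-1}(U) = {p1, p2, p3} ∈ τ_X ✓.
Every preimage lies in τ_X, so f IS continuous.


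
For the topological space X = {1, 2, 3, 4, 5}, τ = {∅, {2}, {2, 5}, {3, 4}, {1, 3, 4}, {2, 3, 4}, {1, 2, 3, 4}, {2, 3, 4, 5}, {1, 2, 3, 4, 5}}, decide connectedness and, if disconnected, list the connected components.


(X, τ) is disconnected; components = [{2, 5}, {1, 3, 4}].

Find clopen sets (U ∈ τ with X ∖ U ∈ τ):
  U = ∅, X ∖ U = {1, 2, 3, 4, 5} — both open, so U is clopen.
  U = {2, 5}, X ∖ U = {1, 3, 4} — both open, so U is clopen.
  U = {1, 3, 4}, X ∖ U = {2, 5} — both open, so U is clopen.
  U = {1, 2, 3, 4, 5}, X ∖ U = ∅ — both open, so U is clopen.
Nontrivial clopen(s) exist: e.g. {2, 5}. So (X, τ) is disconnected.
Compute connected components by grouping points that agree on all clopens:
  component: {2, 5}
  component: {1, 3, 4}


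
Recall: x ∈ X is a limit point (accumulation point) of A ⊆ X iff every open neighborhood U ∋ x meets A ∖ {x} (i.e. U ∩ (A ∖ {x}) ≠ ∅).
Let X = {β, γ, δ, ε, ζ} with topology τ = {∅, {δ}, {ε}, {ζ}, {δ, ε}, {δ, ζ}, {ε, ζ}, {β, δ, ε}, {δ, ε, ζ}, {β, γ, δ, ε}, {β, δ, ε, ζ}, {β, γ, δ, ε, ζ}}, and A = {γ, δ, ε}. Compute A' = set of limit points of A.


A' = {β, γ}

For each x ∈ X, list the open sets U ∈ τ with x ∈ U, then check whether U ∩ (A ∖ {x}) ≠ ∅ for every such U.
  x = β: opens ∋ x are {β, δ, ε}, {β, γ, δ, ε}, {β, δ, ε, ζ}, {β, γ, δ, ε, ζ}; each meets A ∖ {β}, so x IS a limit point.
  x = γ: opens ∋ x are {β, γ, δ, ε}, {β, γ, δ, ε, ζ}; each meets A ∖ {γ}, so x IS a limit point.
  x = δ: open {δ} ∋ x has {δ} ∩ (A ∖ {δ}) = ∅, so x is NOT a limit point.
  x = ε: open {ε} ∋ x has {ε} ∩ (A ∖ {ε}) = ∅, so x is NOT a limit point.
  x = ζ: open {ζ} ∋ x has {ζ} ∩ (A ∖ {ζ}) = ∅, so x is NOT a limit point.
Collecting: A' = {β, γ}.


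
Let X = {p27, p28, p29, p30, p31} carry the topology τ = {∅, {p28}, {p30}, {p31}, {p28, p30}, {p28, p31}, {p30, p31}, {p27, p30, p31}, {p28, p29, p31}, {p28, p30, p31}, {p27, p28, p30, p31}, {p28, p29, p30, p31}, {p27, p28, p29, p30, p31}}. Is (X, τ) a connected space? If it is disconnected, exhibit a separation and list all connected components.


(X, τ) is connected.

Find clopen sets (U ∈ τ with X ∖ U ∈ τ):
  U = ∅, X ∖ U = {p27, p28, p29, p30, p31} — both open, so U is clopen.
  U = {p27, p28, p29, p30, p31}, X ∖ U = ∅ — both open, so U is clopen.
Only trivial clopens (∅ and X) exist, so (X, τ) is connected.
Compute connected components by grouping points that agree on all clopens:
  component: {p27, p28, p29, p30, p31}


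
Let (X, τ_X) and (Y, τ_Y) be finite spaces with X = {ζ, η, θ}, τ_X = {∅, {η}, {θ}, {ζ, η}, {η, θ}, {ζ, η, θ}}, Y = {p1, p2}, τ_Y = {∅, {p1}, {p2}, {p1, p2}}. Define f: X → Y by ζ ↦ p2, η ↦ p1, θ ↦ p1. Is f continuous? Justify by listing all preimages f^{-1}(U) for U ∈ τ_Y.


f is NOT continuous.

Compute f^{-1}(U) for each U ∈ τ_Y:
  U = ∅: f^{-1}(U) = ∅ ∈ τ_X ✓.
  U = {p1}: f^{-1}(U) = {η, θ} ∈ τ_X ✓.
  U = {p2}: f^{-1}(U) = {ζ} ∉ τ_X ✗.
  U = {p1, p2}: f^{-1}(U) = {ζ, η, θ} ∈ τ_X ✓.
Found U = {p2} with f^{-1}(U) = {ζ} not in τ_X. Therefore f is NOT continuous.


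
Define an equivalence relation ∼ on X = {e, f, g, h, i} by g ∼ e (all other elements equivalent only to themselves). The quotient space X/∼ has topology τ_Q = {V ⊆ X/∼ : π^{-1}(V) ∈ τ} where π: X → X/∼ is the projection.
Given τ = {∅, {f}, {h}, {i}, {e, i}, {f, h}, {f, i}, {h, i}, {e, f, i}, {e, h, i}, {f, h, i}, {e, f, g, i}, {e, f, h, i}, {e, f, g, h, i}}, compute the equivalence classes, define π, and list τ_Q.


X/∼ = {[e=g], [f], [h], [i]}; |τ_Q| = 10.

Equivalence classes: [e=g], [f], [h], [i].
Quotient map π: X → X/∼ sends e ↦ [e=g], f ↦ [f], g ↦ [e=g], h ↦ [h], i ↦ [i].
For each subset V ⊆ X/∼, compute π^{-1}(V) ⊆ X and check whether π^{-1}(V) ∈ τ. V is open in τ_Q iff π^{-1}(V) ∈ τ.
  V = {}: π^{-1}(V) = ∅ ∈ τ ✓.
  V = {[e=g]}: π^{-1}(V) = {e, g} ∉ τ ✗.
  V = {[f]}: π^{-1}(V) = {f} ∈ τ ✓.
  V = {[e=g], [f]}: π^{-1}(V) = {e, f, g} ∉ τ ✗.
  V = {[h]}: π^{-1}(V) = {h} ∈ τ ✓.
  V = {[e=g], [h]}: π^{-1}(V) = {e, g, h} ∉ τ ✗.
  V = {[f], [h]}: π^{-1}(V) = {f, h} ∈ τ ✓.
  V = {[e=g], [f], [h]}: π^{-1}(V) = {e, f, g, h} ∉ τ ✗.
  V = {[i]}: π^{-1}(V) = {i} ∈ τ ✓.
  V = {[e=g], [i]}: π^{-1}(V) = {e, g, i} ∉ τ ✗.
  V = {[f], [i]}: π^{-1}(V) = {f, i} ∈ τ ✓.
  V = {[e=g], [f], [i]}: π^{-1}(V) = {e, f, g, i} ∈ τ ✓.
  V = {[h], [i]}: π^{-1}(V) = {h, i} ∈ τ ✓.
  V = {[e=g], [h], [i]}: π^{-1}(V) = {e, g, h, i} ∉ τ ✗.
  V = {[f], [h], [i]}: π^{-1}(V) = {f, h, i} ∈ τ ✓.
  V = {[e=g], [f], [h], [i]}: π^{-1}(V) = {e, f, g, h, i} ∈ τ ✓.
Open sets in the quotient: τ_Q = {{}, {[f]}, {[h]}, {[f], [h]}, {[i]}, {[f], [i]}, {[e=g], [f], [i]}, {[h], [i]}, {[f], [h], [i]}, {[e=g], [f], [h], [i]}} (10 elements).


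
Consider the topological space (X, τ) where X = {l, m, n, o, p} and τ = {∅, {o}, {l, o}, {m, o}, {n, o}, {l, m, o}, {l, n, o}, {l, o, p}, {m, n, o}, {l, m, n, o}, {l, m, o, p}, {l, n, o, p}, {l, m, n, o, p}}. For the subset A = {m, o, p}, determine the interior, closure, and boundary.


int(A) = {m, o}, cl(A) = {l, m, n, o, p}, ∂A = {l, n, p}.

Closed sets in (X, τ) are complements of opens:
  closed(X, τ) = {∅, {m}, {n}, {p}, {l, p}, {m, n}, {m, p}, {n, p}, {l, m, p}, {l, n, p}, {m, n, p}, {l, m, n, p}, {l, m, n, o, p}}.
int(A) = ⋃ {U ∈ τ : U ⊆ A}. Opens contained in A: ∅, {o}, {m, o}.
Taking the union of these: int(A) = {m, o}.
cl(A) = ⋂ {C closed : A ⊆ C}. Closed sets containing A: {l, m, n, o, p}.
Intersecting these: cl(A) = {l, m, n, o, p}.
∂A = cl(A) ∖ int(A) = {l, m, n, o, p} ∖ {m, o} = {l, n, p}.


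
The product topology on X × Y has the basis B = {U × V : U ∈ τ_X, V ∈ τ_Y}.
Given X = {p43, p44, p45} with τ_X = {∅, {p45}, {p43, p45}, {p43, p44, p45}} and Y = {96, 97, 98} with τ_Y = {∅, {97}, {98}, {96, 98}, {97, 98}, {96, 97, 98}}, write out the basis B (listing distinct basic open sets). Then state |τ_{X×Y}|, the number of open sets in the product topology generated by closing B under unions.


Basis B = {∅ × ∅, {p45} × {97}, {p45} × {98}, {p43, p45} × {97}, {p43, p45} × {98}, {p45} × {96, 98}, {p45} × {97, 98}, {p43, p44, p45} × {97}, {p43, p44, p45} × {98}, {p45} × {96, 97, 98}, {p43, p45} × {96, 98}, {p43, p45} × {97, 98}, {p43, p45} × {96, 97, 98}, {p43, p44, p45} × {96, 98}, {p43, p44, p45} × {97, 98}, {p43, p44, p45} × {96, 97, 98}}; |τ_{X×Y}| = 40.

Enumerate products U × V with U ∈ τ_X, V ∈ τ_Y (deduplicated):
  ∅ × ∅ = {} (∅)
  {p45} × {97} = {(p45,97)}
  {p45} × {98} = {(p45,98)}
  {p43, p45} × {97} = {(p43,97), (p45,97)}
  {p43, p45} × {98} = {(p43,98), (p45,98)}
  {p45} × {96, 98} = {(p45,96), (p45,98)}
  {p45} × {97, 98} = {(p45,97), (p45,98)}
  {p43, p44, p45} × {97} = {(p43,97), (p44,97), (p45,97)}
  {p43, p44, p45} × {98} = {(p43,98), (p44,98), (p45,98)}
  {p45} × {96, 97, 98} = {(p45,96), (p45,97), (p45,98)}
  {p43, p45} × {96, 98} = {(p43,96), (p43,98), (p45,96), (p45,98)}
  {p43, p45} × {97, 98} = {(p43,97), (p43,98), (p45,97), (p45,98)}
  {p43, p45} × {96, 97, 98} = {(p43,96), (p43,97), (p43,98), (p45,96), (p45,97), (p45,98)}
  {p43, p44, p45} × {96, 98} = {(p43,96), (p43,98), (p44,96), (p44,98), (p45,96), (p45,98)}
  {p43, p44, p45} × {97, 98} = {(p43,97), (p43,98), (p44,97), (p44,98), (p45,97), (p45,98)}
  {p43, p44, p45} × {96, 97, 98} = {(p43,96), (p43,97), (p43,98), (p44,96), (p44,97), (p44,98), (p45,96), (p45,97), (p45,98)}
These 16 distinct sets form the basis B.
Close under arbitrary unions to get τ_{X×Y}; counting gives |τ_{X×Y}| = 40.


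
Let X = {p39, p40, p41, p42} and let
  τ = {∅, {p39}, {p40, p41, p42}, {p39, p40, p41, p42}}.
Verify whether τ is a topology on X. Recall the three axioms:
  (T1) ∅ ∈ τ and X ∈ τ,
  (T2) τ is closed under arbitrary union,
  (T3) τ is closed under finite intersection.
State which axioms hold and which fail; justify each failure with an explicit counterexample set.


τ IS a topology on X.

Axiom (T1): ∅ ∈ τ? Yes; X ∈ τ? Yes.
Axiom (T2/T3): check pairwise unions and intersections of members of τ.
All pairwise intersections and unions checked — each lies in τ. Therefore τ satisfies (T1), (T2), (T3): it IS a topology on X.


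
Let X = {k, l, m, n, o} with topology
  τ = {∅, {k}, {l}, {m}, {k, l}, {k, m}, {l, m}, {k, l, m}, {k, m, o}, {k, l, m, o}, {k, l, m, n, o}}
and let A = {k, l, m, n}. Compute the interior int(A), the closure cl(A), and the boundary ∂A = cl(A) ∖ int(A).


int(A) = {k, l, m}, cl(A) = {k, l, m, n, o}, ∂A = {n, o}.

Closed sets in (X, τ) are complements of opens:
  closed(X, τ) = {∅, {n}, {l, n}, {n, o}, {k, n, o}, {l, n, o}, {m, n, o}, {k, l, n, o}, {k, m, n, o}, {l, m, n, o}, {k, l, m, n, o}}.
int(A) = ⋃ {U ∈ τ : U ⊆ A}. Opens contained in A: ∅, {k}, {l}, {m}, {k, l}, {k, m}, {l, m}, {k, l, m}.
Taking the union of these: int(A) = {k, l, m}.
cl(A) = ⋂ {C closed : A ⊆ C}. Closed sets containing A: {k, l, m, n, o}.
Intersecting these: cl(A) = {k, l, m, n, o}.
∂A = cl(A) ∖ int(A) = {k, l, m, n, o} ∖ {k, l, m} = {n, o}.


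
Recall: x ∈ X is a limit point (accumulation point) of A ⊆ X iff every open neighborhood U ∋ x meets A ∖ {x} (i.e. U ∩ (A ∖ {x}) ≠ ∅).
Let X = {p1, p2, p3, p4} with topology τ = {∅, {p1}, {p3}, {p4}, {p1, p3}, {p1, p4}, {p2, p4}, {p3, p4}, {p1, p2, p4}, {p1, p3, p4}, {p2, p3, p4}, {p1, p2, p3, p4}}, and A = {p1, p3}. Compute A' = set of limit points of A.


A' = ∅

For each x ∈ X, list the open sets U ∈ τ with x ∈ U, then check whether U ∩ (A ∖ {x}) ≠ ∅ for every such U.
  x = p1: open {p1} ∋ x has {p1} ∩ (A ∖ {p1}) = ∅, so x is NOT a limit point.
  x = p2: open {p2, p4} ∋ x has {p2, p4} ∩ (A ∖ {p2}) = ∅, so x is NOT a limit point.
  x = p3: open {p3} ∋ x has {p3} ∩ (A ∖ {p3}) = ∅, so x is NOT a limit point.
  x = p4: open {p4} ∋ x has {p4} ∩ (A ∖ {p4}) = ∅, so x is NOT a limit point.
Collecting: A' = ∅.


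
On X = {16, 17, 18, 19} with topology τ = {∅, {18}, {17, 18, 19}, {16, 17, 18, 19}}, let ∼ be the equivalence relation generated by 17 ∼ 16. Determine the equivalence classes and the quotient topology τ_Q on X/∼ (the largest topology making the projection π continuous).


X/∼ = {[16=17], [18], [19]}; |τ_Q| = 3.

Equivalence classes: [16=17], [18], [19].
Quotient map π: X → X/∼ sends 16 ↦ [16=17], 17 ↦ [16=17], 18 ↦ [18], 19 ↦ [19].
For each subset V ⊆ X/∼, compute π^{-1}(V) ⊆ X and check whether π^{-1}(V) ∈ τ. V is open in τ_Q iff π^{-1}(V) ∈ τ.
  V = {}: π^{-1}(V) = ∅ ∈ τ ✓.
  V = {[16=17]}: π^{-1}(V) = {16, 17} ∉ τ ✗.
  V = {[18]}: π^{-1}(V) = {18} ∈ τ ✓.
  V = {[16=17], [18]}: π^{-1}(V) = {16, 17, 18} ∉ τ ✗.
  V = {[19]}: π^{-1}(V) = {19} ∉ τ ✗.
  V = {[16=17], [19]}: π^{-1}(V) = {16, 17, 19} ∉ τ ✗.
  V = {[18], [19]}: π^{-1}(V) = {18, 19} ∉ τ ✗.
  V = {[16=17], [18], [19]}: π^{-1}(V) = {16, 17, 18, 19} ∈ τ ✓.
Open sets in the quotient: τ_Q = {{}, {[18]}, {[16=17], [18], [19]}} (3 elements).


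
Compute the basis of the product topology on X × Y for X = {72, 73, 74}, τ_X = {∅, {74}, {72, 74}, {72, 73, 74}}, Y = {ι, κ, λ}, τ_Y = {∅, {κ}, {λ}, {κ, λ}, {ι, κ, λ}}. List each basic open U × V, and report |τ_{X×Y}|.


Basis B = {∅ × ∅, {74} × {κ}, {74} × {λ}, {72, 74} × {κ}, {72, 74} × {λ}, {74} × {κ, λ}, {72, 73, 74} × {κ}, {72, 73, 74} × {λ}, {74} × {ι, κ, λ}, {72, 74} × {κ, λ}, {72, 74} × {ι, κ, λ}, {72, 73, 74} × {κ, λ}, {72, 73, 74} × {ι, κ, λ}}; |τ_{X×Y}| = 30.

Enumerate products U × V with U ∈ τ_X, V ∈ τ_Y (deduplicated):
  ∅ × ∅ = {} (∅)
  {74} × {κ} = {(74,κ)}
  {74} × {λ} = {(74,λ)}
  {72, 74} × {κ} = {(72,κ), (74,κ)}
  {72, 74} × {λ} = {(72,λ), (74,λ)}
  {74} × {κ, λ} = {(74,κ), (74,λ)}
  {72, 73, 74} × {κ} = {(72,κ), (73,κ), (74,κ)}
  {72, 73, 74} × {λ} = {(72,λ), (73,λ), (74,λ)}
  {74} × {ι, κ, λ} = {(74,ι), (74,κ), (74,λ)}
  {72, 74} × {κ, λ} = {(72,κ), (72,λ), (74,κ), (74,λ)}
  {72, 74} × {ι, κ, λ} = {(72,ι), (72,κ), (72,λ), (74,ι), (74,κ), (74,λ)}
  {72, 73, 74} × {κ, λ} = {(72,κ), (72,λ), (73,κ), (73,λ), (74,κ), (74,λ)}
  {72, 73, 74} × {ι, κ, λ} = {(72,ι), (72,κ), (72,λ), (73,ι), (73,κ), (73,λ), (74,ι), (74,κ), (74,λ)}
These 13 distinct sets form the basis B.
Close under arbitrary unions to get τ_{X×Y}; counting gives |τ_{X×Y}| = 30.


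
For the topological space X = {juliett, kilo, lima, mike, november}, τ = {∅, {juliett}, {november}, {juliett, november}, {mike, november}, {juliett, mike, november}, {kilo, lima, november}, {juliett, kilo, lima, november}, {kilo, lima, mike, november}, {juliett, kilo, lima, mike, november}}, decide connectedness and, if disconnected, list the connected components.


(X, τ) is disconnected; components = [{juliett}, {kilo, lima, mike, november}].

Find clopen sets (U ∈ τ with X ∖ U ∈ τ):
  U = ∅, X ∖ U = {juliett, kilo, lima, mike, november} — both open, so U is clopen.
  U = {juliett}, X ∖ U = {kilo, lima, mike, november} — both open, so U is clopen.
  U = {kilo, lima, mike, november}, X ∖ U = {juliett} — both open, so U is clopen.
  U = {juliett, kilo, lima, mike, november}, X ∖ U = ∅ — both open, so U is clopen.
Nontrivial clopen(s) exist: e.g. {juliett}. So (X, τ) is disconnected.
Compute connected components by grouping points that agree on all clopens:
  component: {juliett}
  component: {kilo, lima, mike, november}


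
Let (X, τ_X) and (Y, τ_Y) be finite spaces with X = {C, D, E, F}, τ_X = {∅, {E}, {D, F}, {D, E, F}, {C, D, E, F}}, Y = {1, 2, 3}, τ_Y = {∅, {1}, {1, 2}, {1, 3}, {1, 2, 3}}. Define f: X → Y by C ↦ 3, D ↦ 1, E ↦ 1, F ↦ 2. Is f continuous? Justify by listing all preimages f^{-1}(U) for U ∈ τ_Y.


f is NOT continuous.

Compute f^{-1}(U) for each U ∈ τ_Y:
  U = ∅: f^{-1}(U) = ∅ ∈ τ_X ✓.
  U = {1}: f^{-1}(U) = {D, E} ∉ τ_X ✗.
  U = {1, 2}: f^{-1}(U) = {D, E, F} ∈ τ_X ✓.
  U = {1, 3}: f^{-1}(U) = {C, D, E} ∉ τ_X ✗.
  U = {1, 2, 3}: f^{-1}(U) = {C, D, E, F} ∈ τ_X ✓.
Found U = {1} with f^{-1}(U) = {D, E} not in τ_X. Therefore f is NOT continuous.


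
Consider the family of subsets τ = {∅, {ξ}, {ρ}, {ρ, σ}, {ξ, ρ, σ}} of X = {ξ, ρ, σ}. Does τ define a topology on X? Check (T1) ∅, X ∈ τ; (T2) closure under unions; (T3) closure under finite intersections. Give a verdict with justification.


τ is NOT a topology on X.

Axiom (T1): ∅ ∈ τ? Yes; X ∈ τ? Yes.
Axiom (T2/T3): check pairwise unions and intersections of members of τ.
Counterexample for (T2): {ξ} ∪ {ρ} = {ξ, ρ} ∉ τ. Therefore τ is NOT a topology.


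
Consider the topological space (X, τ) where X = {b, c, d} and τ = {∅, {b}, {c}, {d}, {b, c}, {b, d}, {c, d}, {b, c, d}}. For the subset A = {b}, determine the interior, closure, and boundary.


int(A) = {b}, cl(A) = {b}, ∂A = ∅.

Closed sets in (X, τ) are complements of opens:
  closed(X, τ) = {∅, {b}, {c}, {d}, {b, c}, {b, d}, {c, d}, {b, c, d}}.
int(A) = ⋃ {U ∈ τ : U ⊆ A}. Opens contained in A: ∅, {b}.
Taking the union of these: int(A) = {b}.
cl(A) = ⋂ {C closed : A ⊆ C}. Closed sets containing A: {b}, {b, c}, {b, d}, {b, c, d}.
Intersecting these: cl(A) = {b}.
∂A = cl(A) ∖ int(A) = {b} ∖ {b} = ∅.


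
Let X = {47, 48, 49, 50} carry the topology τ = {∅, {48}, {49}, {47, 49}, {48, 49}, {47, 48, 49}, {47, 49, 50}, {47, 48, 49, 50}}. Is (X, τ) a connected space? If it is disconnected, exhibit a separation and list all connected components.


(X, τ) is disconnected; components = [{48}, {47, 49, 50}].

Find clopen sets (U ∈ τ with X ∖ U ∈ τ):
  U = ∅, X ∖ U = {47, 48, 49, 50} — both open, so U is clopen.
  U = {48}, X ∖ U = {47, 49, 50} — both open, so U is clopen.
  U = {47, 49, 50}, X ∖ U = {48} — both open, so U is clopen.
  U = {47, 48, 49, 50}, X ∖ U = ∅ — both open, so U is clopen.
Nontrivial clopen(s) exist: e.g. {48}. So (X, τ) is disconnected.
Compute connected components by grouping points that agree on all clopens:
  component: {48}
  component: {47, 49, 50}


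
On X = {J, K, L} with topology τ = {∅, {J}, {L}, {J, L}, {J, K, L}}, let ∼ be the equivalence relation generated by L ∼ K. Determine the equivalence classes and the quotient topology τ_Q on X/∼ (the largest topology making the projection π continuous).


X/∼ = {[J], [K=L]}; |τ_Q| = 3.

Equivalence classes: [J], [K=L].
Quotient map π: X → X/∼ sends J ↦ [J], K ↦ [K=L], L ↦ [K=L].
For each subset V ⊆ X/∼, compute π^{-1}(V) ⊆ X and check whether π^{-1}(V) ∈ τ. V is open in τ_Q iff π^{-1}(V) ∈ τ.
  V = {}: π^{-1}(V) = ∅ ∈ τ ✓.
  V = {[J]}: π^{-1}(V) = {J} ∈ τ ✓.
  V = {[K=L]}: π^{-1}(V) = {K, L} ∉ τ ✗.
  V = {[J], [K=L]}: π^{-1}(V) = {J, K, L} ∈ τ ✓.
Open sets in the quotient: τ_Q = {{}, {[J]}, {[J], [K=L]}} (3 elements).


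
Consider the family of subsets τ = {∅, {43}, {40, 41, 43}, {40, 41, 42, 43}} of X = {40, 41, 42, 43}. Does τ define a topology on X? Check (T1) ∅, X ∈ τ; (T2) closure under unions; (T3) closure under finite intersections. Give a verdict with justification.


τ IS a topology on X.

Axiom (T1): ∅ ∈ τ? Yes; X ∈ τ? Yes.
Axiom (T2/T3): check pairwise unions and intersections of members of τ.
All pairwise intersections and unions checked — each lies in τ. Therefore τ satisfies (T1), (T2), (T3): it IS a topology on X.


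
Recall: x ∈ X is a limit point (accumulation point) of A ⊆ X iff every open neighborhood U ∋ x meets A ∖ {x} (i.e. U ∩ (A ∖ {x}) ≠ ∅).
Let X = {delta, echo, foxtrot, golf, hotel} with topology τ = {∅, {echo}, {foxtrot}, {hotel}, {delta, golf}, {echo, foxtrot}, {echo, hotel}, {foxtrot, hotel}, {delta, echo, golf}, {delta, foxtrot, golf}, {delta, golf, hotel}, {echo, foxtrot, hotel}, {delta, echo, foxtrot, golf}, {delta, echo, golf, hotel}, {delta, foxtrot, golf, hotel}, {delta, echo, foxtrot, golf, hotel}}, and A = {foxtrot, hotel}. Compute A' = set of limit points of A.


A' = ∅

For each x ∈ X, list the open sets U ∈ τ with x ∈ U, then check whether U ∩ (A ∖ {x}) ≠ ∅ for every such U.
  x = delta: open {delta, golf} ∋ x has {delta, golf} ∩ (A ∖ {delta}) = ∅, so x is NOT a limit point.
  x = echo: open {echo} ∋ x has {echo} ∩ (A ∖ {echo}) = ∅, so x is NOT a limit point.
  x = foxtrot: open {foxtrot} ∋ x has {foxtrot} ∩ (A ∖ {foxtrot}) = ∅, so x is NOT a limit point.
  x = golf: open {delta, golf} ∋ x has {delta, golf} ∩ (A ∖ {golf}) = ∅, so x is NOT a limit point.
  x = hotel: open {hotel} ∋ x has {hotel} ∩ (A ∖ {hotel}) = ∅, so x is NOT a limit point.
Collecting: A' = ∅.


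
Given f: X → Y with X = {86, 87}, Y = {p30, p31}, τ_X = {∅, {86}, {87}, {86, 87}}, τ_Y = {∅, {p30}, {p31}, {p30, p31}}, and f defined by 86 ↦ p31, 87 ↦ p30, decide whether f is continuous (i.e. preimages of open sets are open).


f IS continuous.

Compute f^{-1}(U) for each U ∈ τ_Y:
  U = ∅: f^{-1}(U) = ∅ ∈ τ_X ✓.
  U = {p30}: f^{-1}(U) = {87} ∈ τ_X ✓.
  U = {p31}: f^{-1}(U) = {86} ∈ τ_X ✓.
  U = {p30, p31}: f^{-1}(U) = {86, 87} ∈ τ_X ✓.
Every preimage lies in τ_X, so f IS continuous.


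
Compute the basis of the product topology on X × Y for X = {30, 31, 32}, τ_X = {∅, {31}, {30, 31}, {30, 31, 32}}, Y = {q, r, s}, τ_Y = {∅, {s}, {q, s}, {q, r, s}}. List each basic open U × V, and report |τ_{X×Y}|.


Basis B = {∅ × ∅, {31} × {s}, {30, 31} × {s}, {31} × {q, s}, {30, 31, 32} × {s}, {31} × {q, r, s}, {30, 31} × {q, s}, {30, 31} × {q, r, s}, {30, 31, 32} × {q, s}, {30, 31, 32} × {q, r, s}}; |τ_{X×Y}| = 20.

Enumerate products U × V with U ∈ τ_X, V ∈ τ_Y (deduplicated):
  ∅ × ∅ = {} (∅)
  {31} × {s} = {(31,s)}
  {30, 31} × {s} = {(30,s), (31,s)}
  {31} × {q, s} = {(31,q), (31,s)}
  {30, 31, 32} × {s} = {(30,s), (31,s), (32,s)}
  {31} × {q, r, s} = {(31,q), (31,r), (31,s)}
  {30, 31} × {q, s} = {(30,q), (30,s), (31,q), (31,s)}
  {30, 31} × {q, r, s} = {(30,q), (30,r), (30,s), (31,q), (31,r), (31,s)}
  {30, 31, 32} × {q, s} = {(30,q), (30,s), (31,q), (31,s), (32,q), (32,s)}
  {30, 31, 32} × {q, r, s} = {(30,q), (30,r), (30,s), (31,q), (31,r), (31,s), (32,q), (32,r), (32,s)}
These 10 distinct sets form the basis B.
Close under arbitrary unions to get τ_{X×Y}; counting gives |τ_{X×Y}| = 20.


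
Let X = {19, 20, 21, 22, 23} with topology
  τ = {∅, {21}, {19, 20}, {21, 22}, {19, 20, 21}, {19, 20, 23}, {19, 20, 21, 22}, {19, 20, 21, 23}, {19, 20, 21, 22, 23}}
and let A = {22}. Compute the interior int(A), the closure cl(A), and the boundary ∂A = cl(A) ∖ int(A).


int(A) = ∅, cl(A) = {22}, ∂A = {22}.

Closed sets in (X, τ) are complements of opens:
  closed(X, τ) = {∅, {22}, {23}, {21, 22}, {22, 23}, {19, 20, 23}, {21, 22, 23}, {19, 20, 22, 23}, {19, 20, 21, 22, 23}}.
int(A) = ⋃ {U ∈ τ : U ⊆ A}. Opens contained in A: ∅.
Taking the union of these: int(A) = ∅.
cl(A) = ⋂ {C closed : A ⊆ C}. Closed sets containing A: {22}, {21, 22}, {22, 23}, {21, 22, 23}, {19, 20, 22, 23}, {19, 20, 21, 22, 23}.
Intersecting these: cl(A) = {22}.
∂A = cl(A) ∖ int(A) = {22} ∖ ∅ = {22}.


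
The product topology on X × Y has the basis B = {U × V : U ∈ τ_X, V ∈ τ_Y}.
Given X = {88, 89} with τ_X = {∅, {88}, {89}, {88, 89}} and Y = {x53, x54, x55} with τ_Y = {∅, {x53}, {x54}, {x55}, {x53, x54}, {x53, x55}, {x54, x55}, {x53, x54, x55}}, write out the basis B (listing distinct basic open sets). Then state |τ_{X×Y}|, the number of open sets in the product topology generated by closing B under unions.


Basis B = {∅ × ∅, {88} × {x53}, {88} × {x54}, {88} × {x55}, {89} × {x53}, {89} × {x54}, {89} × {x55}, {88} × {x53, x54}, {88} × {x53, x55}, {88, 89} × {x53}, {88} × {x54, x55}, {88, 89} × {x54}, {88, 89} × {x55}, {89} × {x53, x54}, {89} × {x53, x55}, {89} × {x54, x55}, {88} × {x53, x54, x55}, {89} × {x53, x54, x55}, {88, 89} × {x53, x54}, {88, 89} × {x53, x55}, {88, 89} × {x54, x55}, {88, 89} × {x53, x54, x55}}; |τ_{X×Y}| = 64.

Enumerate products U × V with U ∈ τ_X, V ∈ τ_Y (deduplicated):
  ∅ × ∅ = {} (∅)
  {88} × {x53} = {(88,x53)}
  {88} × {x54} = {(88,x54)}
  {88} × {x55} = {(88,x55)}
  {89} × {x53} = {(89,x53)}
  {89} × {x54} = {(89,x54)}
  {89} × {x55} = {(89,x55)}
  {88} × {x53, x54} = {(88,x53), (88,x54)}
  {88} × {x53, x55} = {(88,x53), (88,x55)}
  {88, 89} × {x53} = {(88,x53), (89,x53)}
  {88} × {x54, x55} = {(88,x54), (88,x55)}
  {88, 89} × {x54} = {(88,x54), (89,x54)}
  {88, 89} × {x55} = {(88,x55), (89,x55)}
  {89} × {x53, x54} = {(89,x53), (89,x54)}
  {89} × {x53, x55} = {(89,x53), (89,x55)}
  {89} × {x54, x55} = {(89,x54), (89,x55)}
  {88} × {x53, x54, x55} = {(88,x53), (88,x54), (88,x55)}
  {89} × {x53, x54, x55} = {(89,x53), (89,x54), (89,x55)}
  {88, 89} × {x53, x54} = {(88,x53), (88,x54), (89,x53), (89,x54)}
  {88, 89} × {x53, x55} = {(88,x53), (88,x55), (89,x53), (89,x55)}
  {88, 89} × {x54, x55} = {(88,x54), (88,x55), (89,x54), (89,x55)}
  {88, 89} × {x53, x54, x55} = {(88,x53), (88,x54), (88,x55), (89,x53), (89,x54), (89,x55)}
These 22 distinct sets form the basis B.
Close under arbitrary unions to get τ_{X×Y}; counting gives |τ_{X×Y}| = 64.


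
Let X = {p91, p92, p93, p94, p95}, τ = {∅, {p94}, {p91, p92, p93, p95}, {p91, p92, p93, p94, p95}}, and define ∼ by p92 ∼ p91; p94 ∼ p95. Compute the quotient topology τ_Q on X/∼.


X/∼ = {[p91=p92], [p93], [p94=p95]}; |τ_Q| = 2.

Equivalence classes: [p91=p92], [p93], [p94=p95].
Quotient map π: X → X/∼ sends p91 ↦ [p91=p92], p92 ↦ [p91=p92], p93 ↦ [p93], p94 ↦ [p94=p95], p95 ↦ [p94=p95].
For each subset V ⊆ X/∼, compute π^{-1}(V) ⊆ X and check whether π^{-1}(V) ∈ τ. V is open in τ_Q iff π^{-1}(V) ∈ τ.
  V = {}: π^{-1}(V) = ∅ ∈ τ ✓.
  V = {[p91=p92]}: π^{-1}(V) = {p91, p92} ∉ τ ✗.
  V = {[p93]}: π^{-1}(V) = {p93} ∉ τ ✗.
  V = {[p91=p92], [p93]}: π^{-1}(V) = {p91, p92, p93} ∉ τ ✗.
  V = {[p94=p95]}: π^{-1}(V) = {p94, p95} ∉ τ ✗.
  V = {[p91=p92], [p94=p95]}: π^{-1}(V) = {p91, p92, p94, p95} ∉ τ ✗.
  V = {[p93], [p94=p95]}: π^{-1}(V) = {p93, p94, p95} ∉ τ ✗.
  V = {[p91=p92], [p93], [p94=p95]}: π^{-1}(V) = {p91, p92, p93, p94, p95} ∈ τ ✓.
Open sets in the quotient: τ_Q = {{}, {[p91=p92], [p93], [p94=p95]}} (2 elements).


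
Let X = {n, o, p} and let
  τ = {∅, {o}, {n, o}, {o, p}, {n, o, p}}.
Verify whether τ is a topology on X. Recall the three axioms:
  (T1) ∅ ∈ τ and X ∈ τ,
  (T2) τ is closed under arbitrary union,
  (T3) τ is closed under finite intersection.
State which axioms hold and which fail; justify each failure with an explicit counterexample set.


τ IS a topology on X.

Axiom (T1): ∅ ∈ τ? Yes; X ∈ τ? Yes.
Axiom (T2/T3): check pairwise unions and intersections of members of τ.
All pairwise intersections and unions checked — each lies in τ. Therefore τ satisfies (T1), (T2), (T3): it IS a topology on X.


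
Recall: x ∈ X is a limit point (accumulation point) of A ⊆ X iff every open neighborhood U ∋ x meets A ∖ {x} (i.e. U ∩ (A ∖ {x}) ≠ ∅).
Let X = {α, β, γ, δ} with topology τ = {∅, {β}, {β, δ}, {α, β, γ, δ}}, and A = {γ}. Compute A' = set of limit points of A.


A' = {α}

For each x ∈ X, list the open sets U ∈ τ with x ∈ U, then check whether U ∩ (A ∖ {x}) ≠ ∅ for every such U.
  x = α: opens ∋ x are {α, β, γ, δ}; each meets A ∖ {α}, so x IS a limit point.
  x = β: open {β} ∋ x has {β} ∩ (A ∖ {β}) = ∅, so x is NOT a limit point.
  x = γ: open {α, β, γ, δ} ∋ x has {α, β, γ, δ} ∩ (A ∖ {γ}) = ∅, so x is NOT a limit point.
  x = δ: open {β, δ} ∋ x has {β, δ} ∩ (A ∖ {δ}) = ∅, so x is NOT a limit point.
Collecting: A' = {α}.


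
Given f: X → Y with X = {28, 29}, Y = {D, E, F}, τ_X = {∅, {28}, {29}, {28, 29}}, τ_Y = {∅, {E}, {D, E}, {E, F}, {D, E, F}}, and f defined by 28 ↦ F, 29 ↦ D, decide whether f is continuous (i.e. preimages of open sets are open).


f IS continuous.

Compute f^{-1}(U) for each U ∈ τ_Y:
  U = ∅: f^{-1}(U) = ∅ ∈ τ_X ✓.
  U = {E}: f^{-1}(U) = ∅ ∈ τ_X ✓.
  U = {D, E}: f^{-1}(U) = {29} ∈ τ_X ✓.
  U = {E, F}: f^{-1}(U) = {28} ∈ τ_X ✓.
  U = {D, E, F}: f^{-1}(U) = {28, 29} ∈ τ_X ✓.
Every preimage lies in τ_X, so f IS continuous.


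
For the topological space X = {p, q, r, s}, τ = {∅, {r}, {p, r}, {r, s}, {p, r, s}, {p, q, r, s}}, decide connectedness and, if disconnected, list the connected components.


(X, τ) is connected.

Find clopen sets (U ∈ τ with X ∖ U ∈ τ):
  U = ∅, X ∖ U = {p, q, r, s} — both open, so U is clopen.
  U = {p, q, r, s}, X ∖ U = ∅ — both open, so U is clopen.
Only trivial clopens (∅ and X) exist, so (X, τ) is connected.
Compute connected components by grouping points that agree on all clopens:
  component: {p, q, r, s}


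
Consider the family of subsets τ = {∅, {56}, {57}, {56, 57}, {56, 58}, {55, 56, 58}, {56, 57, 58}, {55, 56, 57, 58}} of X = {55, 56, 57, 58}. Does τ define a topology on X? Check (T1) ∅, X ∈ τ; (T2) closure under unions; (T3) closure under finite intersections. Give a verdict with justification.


τ IS a topology on X.

Axiom (T1): ∅ ∈ τ? Yes; X ∈ τ? Yes.
Axiom (T2/T3): check pairwise unions and intersections of members of τ.
All pairwise intersections and unions checked — each lies in τ. Therefore τ satisfies (T1), (T2), (T3): it IS a topology on X.


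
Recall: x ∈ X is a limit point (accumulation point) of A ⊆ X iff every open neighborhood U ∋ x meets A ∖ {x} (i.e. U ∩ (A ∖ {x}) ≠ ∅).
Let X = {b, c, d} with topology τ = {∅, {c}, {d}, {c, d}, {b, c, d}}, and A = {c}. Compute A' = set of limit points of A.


A' = {b}

For each x ∈ X, list the open sets U ∈ τ with x ∈ U, then check whether U ∩ (A ∖ {x}) ≠ ∅ for every such U.
  x = b: opens ∋ x are {b, c, d}; each meets A ∖ {b}, so x IS a limit point.
  x = c: open {c} ∋ x has {c} ∩ (A ∖ {c}) = ∅, so x is NOT a limit point.
  x = d: open {d} ∋ x has {d} ∩ (A ∖ {d}) = ∅, so x is NOT a limit point.
Collecting: A' = {b}.


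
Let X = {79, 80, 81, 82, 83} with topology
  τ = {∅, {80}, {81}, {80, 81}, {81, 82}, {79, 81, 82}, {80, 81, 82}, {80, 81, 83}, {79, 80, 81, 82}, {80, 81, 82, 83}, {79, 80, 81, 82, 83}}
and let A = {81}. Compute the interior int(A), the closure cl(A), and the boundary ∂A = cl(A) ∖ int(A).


int(A) = {81}, cl(A) = {79, 81, 82, 83}, ∂A = {79, 82, 83}.

Closed sets in (X, τ) are complements of opens:
  closed(X, τ) = {∅, {79}, {83}, {79, 82}, {79, 83}, {80, 83}, {79, 80, 83}, {79, 82, 83}, {79, 80, 82, 83}, {79, 81, 82, 83}, {79, 80, 81, 82, 83}}.
int(A) = ⋃ {U ∈ τ : U ⊆ A}. Opens contained in A: ∅, {81}.
Taking the union of these: int(A) = {81}.
cl(A) = ⋂ {C closed : A ⊆ C}. Closed sets containing A: {79, 81, 82, 83}, {79, 80, 81, 82, 83}.
Intersecting these: cl(A) = {79, 81, 82, 83}.
∂A = cl(A) ∖ int(A) = {79, 81, 82, 83} ∖ {81} = {79, 82, 83}.
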